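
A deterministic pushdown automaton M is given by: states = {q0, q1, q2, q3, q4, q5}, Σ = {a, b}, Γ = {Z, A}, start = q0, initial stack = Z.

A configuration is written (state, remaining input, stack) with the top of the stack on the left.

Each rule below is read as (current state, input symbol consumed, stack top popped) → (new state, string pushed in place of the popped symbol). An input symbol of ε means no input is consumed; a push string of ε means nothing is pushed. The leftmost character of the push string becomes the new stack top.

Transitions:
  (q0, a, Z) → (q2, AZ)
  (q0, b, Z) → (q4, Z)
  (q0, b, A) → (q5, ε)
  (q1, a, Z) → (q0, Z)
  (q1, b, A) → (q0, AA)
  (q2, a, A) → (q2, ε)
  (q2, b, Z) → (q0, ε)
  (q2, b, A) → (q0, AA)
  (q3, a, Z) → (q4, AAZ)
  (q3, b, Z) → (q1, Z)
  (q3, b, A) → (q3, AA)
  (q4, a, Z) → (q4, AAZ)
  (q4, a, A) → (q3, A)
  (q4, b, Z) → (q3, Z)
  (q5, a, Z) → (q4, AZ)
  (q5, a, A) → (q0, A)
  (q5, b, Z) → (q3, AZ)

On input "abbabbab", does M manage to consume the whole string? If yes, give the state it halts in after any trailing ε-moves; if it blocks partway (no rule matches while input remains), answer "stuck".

(q0, abbabbab, Z)
  read a, top Z: go to q2, push AZ → (q2, bbabbab, AZ)
  read b, top A: go to q0, push AA → (q0, babbab, AAZ)
  read b, top A: go to q5, push ε → (q5, abbab, AZ)
  read a, top A: go to q0, push A → (q0, bbab, AZ)
  read b, top A: go to q5, push ε → (q5, bab, Z)
  read b, top Z: go to q3, push AZ → (q3, ab, AZ)
No transition for (q3, a, top A); M blocks with input ab remaining.

stuck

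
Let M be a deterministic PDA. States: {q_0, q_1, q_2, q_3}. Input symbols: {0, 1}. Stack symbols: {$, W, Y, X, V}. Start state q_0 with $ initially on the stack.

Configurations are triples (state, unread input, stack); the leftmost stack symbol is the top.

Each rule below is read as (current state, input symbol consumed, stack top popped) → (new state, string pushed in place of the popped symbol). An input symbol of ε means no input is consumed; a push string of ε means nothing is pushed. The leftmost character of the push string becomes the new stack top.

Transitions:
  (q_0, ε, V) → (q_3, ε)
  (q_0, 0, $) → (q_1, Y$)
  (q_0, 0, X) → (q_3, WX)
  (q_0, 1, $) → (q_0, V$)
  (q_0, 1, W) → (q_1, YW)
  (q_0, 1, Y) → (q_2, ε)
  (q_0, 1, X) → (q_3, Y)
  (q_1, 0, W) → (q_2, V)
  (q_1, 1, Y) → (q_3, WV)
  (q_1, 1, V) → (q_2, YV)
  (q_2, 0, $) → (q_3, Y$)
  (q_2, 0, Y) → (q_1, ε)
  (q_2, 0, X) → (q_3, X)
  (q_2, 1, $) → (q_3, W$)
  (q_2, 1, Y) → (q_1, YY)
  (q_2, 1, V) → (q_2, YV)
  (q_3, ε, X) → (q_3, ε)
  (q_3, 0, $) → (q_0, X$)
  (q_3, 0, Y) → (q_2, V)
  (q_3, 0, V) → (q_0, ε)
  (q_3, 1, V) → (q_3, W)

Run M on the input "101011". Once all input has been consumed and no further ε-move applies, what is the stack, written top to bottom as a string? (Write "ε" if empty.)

YYV$

(q_0, 101011, $)
  read 1, top $: go to q_0, push V$ → (q_0, 01011, V$)
  ε-move, top V: go to q_3, push ε → (q_3, 01011, $)
  read 0, top $: go to q_0, push X$ → (q_0, 1011, X$)
  read 1, top X: go to q_3, push Y → (q_3, 011, Y$)
  read 0, top Y: go to q_2, push V → (q_2, 11, V$)
  read 1, top V: go to q_2, push YV → (q_2, 1, YV$)
  read 1, top Y: go to q_1, push YY → (q_1, ε, YYV$)
All input consumed in state q_1 with stack YYV$.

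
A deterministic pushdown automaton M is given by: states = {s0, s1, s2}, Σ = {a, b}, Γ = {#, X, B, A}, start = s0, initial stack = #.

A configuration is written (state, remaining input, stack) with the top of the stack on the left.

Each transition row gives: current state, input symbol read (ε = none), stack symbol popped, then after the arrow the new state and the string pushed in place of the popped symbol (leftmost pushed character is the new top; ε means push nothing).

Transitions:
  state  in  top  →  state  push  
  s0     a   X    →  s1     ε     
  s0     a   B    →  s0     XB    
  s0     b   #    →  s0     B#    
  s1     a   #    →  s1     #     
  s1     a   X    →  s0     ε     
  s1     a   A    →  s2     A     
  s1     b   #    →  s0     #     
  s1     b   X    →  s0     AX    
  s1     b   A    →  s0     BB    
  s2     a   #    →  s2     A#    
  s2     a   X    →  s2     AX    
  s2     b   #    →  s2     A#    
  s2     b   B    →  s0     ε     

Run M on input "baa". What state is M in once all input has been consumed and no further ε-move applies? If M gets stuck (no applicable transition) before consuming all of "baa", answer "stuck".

s1

(s0, baa, #)
  read b, top #: go to s0, push B# → (s0, aa, B#)
  read a, top B: go to s0, push XB → (s0, a, XB#)
  read a, top X: go to s1, push ε → (s1, ε, B#)
All input consumed; M is in state s1.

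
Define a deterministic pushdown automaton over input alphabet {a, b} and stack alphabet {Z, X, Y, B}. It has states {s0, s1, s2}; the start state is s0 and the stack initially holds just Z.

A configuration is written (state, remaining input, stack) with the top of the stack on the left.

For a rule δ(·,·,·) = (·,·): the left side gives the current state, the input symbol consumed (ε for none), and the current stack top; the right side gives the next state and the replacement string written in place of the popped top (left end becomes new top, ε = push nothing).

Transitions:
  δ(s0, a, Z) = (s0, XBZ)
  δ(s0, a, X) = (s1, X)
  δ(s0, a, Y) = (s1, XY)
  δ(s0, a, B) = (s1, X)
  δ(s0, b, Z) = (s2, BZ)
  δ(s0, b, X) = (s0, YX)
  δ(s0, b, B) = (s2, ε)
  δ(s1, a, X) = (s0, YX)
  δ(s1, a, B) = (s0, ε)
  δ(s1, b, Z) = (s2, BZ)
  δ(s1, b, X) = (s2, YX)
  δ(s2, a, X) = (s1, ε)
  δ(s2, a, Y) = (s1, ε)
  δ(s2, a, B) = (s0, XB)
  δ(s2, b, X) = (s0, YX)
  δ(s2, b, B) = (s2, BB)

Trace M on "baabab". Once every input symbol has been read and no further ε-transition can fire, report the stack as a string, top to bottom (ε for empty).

YXBZ

(s0, baabab, Z) ⊢ (s2, aabab, BZ) ⊢ (s0, abab, XBZ) ⊢ (s1, bab, XBZ) ⊢ (s2, ab, YXBZ) ⊢ (s1, b, XBZ) ⊢ (s2, ε, YXBZ)
All input consumed in state s2 with stack YXBZ.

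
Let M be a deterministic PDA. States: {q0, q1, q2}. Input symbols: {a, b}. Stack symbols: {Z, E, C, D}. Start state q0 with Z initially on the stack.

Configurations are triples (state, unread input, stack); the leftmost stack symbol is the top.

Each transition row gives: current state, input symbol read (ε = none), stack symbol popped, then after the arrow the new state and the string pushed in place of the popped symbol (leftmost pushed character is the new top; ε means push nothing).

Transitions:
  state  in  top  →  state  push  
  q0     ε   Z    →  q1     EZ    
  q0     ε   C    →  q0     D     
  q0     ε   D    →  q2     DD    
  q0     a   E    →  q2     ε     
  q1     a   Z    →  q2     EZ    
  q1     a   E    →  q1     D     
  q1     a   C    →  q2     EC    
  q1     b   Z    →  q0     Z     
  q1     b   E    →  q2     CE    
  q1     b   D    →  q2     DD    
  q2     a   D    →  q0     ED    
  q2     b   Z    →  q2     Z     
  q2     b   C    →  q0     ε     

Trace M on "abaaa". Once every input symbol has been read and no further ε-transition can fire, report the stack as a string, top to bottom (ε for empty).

EDDZ

(q0, abaaa, Z)
  ε-move, top Z: go to q1, push EZ → (q1, abaaa, EZ)
  read a, top E: go to q1, push D → (q1, baaa, DZ)
  read b, top D: go to q2, push DD → (q2, aaa, DDZ)
  read a, top D: go to q0, push ED → (q0, aa, EDDZ)
  read a, top E: go to q2, push ε → (q2, a, DDZ)
  read a, top D: go to q0, push ED → (q0, ε, EDDZ)
All input consumed in state q0 with stack EDDZ.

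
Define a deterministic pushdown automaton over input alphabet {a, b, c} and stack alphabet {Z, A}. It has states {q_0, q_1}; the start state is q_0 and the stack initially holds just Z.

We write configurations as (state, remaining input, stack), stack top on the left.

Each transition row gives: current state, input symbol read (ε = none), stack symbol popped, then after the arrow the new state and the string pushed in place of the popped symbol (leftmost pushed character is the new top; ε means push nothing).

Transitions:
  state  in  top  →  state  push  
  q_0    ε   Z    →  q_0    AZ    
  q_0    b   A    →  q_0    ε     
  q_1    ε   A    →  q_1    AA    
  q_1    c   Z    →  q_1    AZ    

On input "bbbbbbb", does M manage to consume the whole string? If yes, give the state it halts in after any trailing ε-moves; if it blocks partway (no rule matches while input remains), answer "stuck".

(q_0, bbbbbbb, Z) ⊢ (q_0, bbbbbbb, AZ) ⊢ (q_0, bbbbbb, Z) ⊢ (q_0, bbbbbb, AZ) ⊢ (q_0, bbbbb, Z) ⊢ (q_0, bbbbb, AZ) ⊢ (q_0, bbbb, Z) ⊢ (q_0, bbbb, AZ) ⊢ (q_0, bbb, Z) ⊢ (q_0, bbb, AZ) ⊢ (q_0, bb, Z) ⊢ (q_0, bb, AZ) ⊢ (q_0, b, Z) ⊢ (q_0, b, AZ) ⊢ (q_0, ε, Z) ⊢ (q_0, ε, AZ)
All input consumed; M is in state q_0.

q_0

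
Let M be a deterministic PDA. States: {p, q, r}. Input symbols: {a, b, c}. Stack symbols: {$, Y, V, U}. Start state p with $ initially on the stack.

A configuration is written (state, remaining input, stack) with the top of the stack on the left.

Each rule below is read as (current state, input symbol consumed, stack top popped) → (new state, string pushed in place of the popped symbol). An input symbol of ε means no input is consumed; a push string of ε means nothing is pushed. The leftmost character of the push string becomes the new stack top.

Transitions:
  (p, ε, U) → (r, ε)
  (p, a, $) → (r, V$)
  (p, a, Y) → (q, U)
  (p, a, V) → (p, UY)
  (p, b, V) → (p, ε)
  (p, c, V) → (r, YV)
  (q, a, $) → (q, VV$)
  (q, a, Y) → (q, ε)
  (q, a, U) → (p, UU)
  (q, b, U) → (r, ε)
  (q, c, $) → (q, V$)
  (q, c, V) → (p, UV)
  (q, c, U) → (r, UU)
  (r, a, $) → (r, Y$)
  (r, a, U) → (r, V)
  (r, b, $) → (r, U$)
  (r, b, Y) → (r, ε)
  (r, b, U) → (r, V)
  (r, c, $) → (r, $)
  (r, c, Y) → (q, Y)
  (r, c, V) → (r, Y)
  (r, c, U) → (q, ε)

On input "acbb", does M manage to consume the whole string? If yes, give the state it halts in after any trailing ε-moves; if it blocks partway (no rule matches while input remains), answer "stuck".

(p, acbb, $)
  read a, top $: go to r, push V$ → (r, cbb, V$)
  read c, top V: go to r, push Y → (r, bb, Y$)
  read b, top Y: go to r, push ε → (r, b, $)
  read b, top $: go to r, push U$ → (r, ε, U$)
All input consumed; M is in state r.

r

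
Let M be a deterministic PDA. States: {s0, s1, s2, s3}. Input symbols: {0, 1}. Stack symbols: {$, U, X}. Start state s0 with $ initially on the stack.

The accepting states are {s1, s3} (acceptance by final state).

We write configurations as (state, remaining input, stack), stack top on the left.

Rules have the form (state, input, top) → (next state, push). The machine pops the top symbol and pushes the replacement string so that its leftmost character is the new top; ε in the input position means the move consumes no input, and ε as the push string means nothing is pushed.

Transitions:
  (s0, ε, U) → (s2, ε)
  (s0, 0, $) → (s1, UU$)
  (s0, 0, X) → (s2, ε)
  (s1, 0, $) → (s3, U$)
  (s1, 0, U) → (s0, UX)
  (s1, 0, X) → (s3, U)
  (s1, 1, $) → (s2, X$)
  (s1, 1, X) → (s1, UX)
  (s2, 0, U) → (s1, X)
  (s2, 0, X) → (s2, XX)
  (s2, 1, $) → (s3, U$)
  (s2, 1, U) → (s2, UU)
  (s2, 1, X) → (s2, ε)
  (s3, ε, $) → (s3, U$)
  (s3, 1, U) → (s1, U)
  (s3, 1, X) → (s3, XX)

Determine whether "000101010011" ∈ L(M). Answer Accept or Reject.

(s0, 000101010011, $)
  read 0, top $: go to s1, push UU$ → (s1, 00101010011, UU$)
  read 0, top U: go to s0, push UX → (s0, 0101010011, UXU$)
  ε-move, top U: go to s2, push ε → (s2, 0101010011, XU$)
  read 0, top X: go to s2, push XX → (s2, 101010011, XXU$)
  read 1, top X: go to s2, push ε → (s2, 01010011, XU$)
  read 0, top X: go to s2, push XX → (s2, 1010011, XXU$)
  read 1, top X: go to s2, push ε → (s2, 010011, XU$)
  read 0, top X: go to s2, push XX → (s2, 10011, XXU$)
  read 1, top X: go to s2, push ε → (s2, 0011, XU$)
  read 0, top X: go to s2, push XX → (s2, 011, XXU$)
  read 0, top X: go to s2, push XX → (s2, 11, XXXU$)
  read 1, top X: go to s2, push ε → (s2, 1, XXU$)
  read 1, top X: go to s2, push ε → (s2, ε, XU$)
All input consumed; state s2 ∉ F and no further ε-move applies.

Reject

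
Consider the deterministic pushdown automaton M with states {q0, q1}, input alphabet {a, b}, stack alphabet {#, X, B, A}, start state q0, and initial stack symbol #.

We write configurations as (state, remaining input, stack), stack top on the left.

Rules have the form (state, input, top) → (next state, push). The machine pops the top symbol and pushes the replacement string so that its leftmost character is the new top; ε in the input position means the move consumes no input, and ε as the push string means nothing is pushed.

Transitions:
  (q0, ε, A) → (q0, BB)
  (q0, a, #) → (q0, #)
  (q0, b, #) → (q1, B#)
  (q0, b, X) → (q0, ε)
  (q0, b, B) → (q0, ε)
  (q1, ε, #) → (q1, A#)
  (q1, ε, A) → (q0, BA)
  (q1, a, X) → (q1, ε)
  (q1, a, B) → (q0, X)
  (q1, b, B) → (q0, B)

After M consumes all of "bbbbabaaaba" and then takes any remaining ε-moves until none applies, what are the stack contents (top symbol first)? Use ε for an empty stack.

(q0, bbbbabaaaba, #)
  read b, top #: go to q1, push B# → (q1, bbbabaaaba, B#)
  read b, top B: go to q0, push B → (q0, bbabaaaba, B#)
  read b, top B: go to q0, push ε → (q0, babaaaba, #)
  read b, top #: go to q1, push B# → (q1, abaaaba, B#)
  read a, top B: go to q0, push X → (q0, baaaba, X#)
  read b, top X: go to q0, push ε → (q0, aaaba, #)
  read a, top #: go to q0, push # → (q0, aaba, #)
  read a, top #: go to q0, push # → (q0, aba, #)
  read a, top #: go to q0, push # → (q0, ba, #)
  read b, top #: go to q1, push B# → (q1, a, B#)
  read a, top B: go to q0, push X → (q0, ε, X#)
All input consumed in state q0 with stack X#.

X#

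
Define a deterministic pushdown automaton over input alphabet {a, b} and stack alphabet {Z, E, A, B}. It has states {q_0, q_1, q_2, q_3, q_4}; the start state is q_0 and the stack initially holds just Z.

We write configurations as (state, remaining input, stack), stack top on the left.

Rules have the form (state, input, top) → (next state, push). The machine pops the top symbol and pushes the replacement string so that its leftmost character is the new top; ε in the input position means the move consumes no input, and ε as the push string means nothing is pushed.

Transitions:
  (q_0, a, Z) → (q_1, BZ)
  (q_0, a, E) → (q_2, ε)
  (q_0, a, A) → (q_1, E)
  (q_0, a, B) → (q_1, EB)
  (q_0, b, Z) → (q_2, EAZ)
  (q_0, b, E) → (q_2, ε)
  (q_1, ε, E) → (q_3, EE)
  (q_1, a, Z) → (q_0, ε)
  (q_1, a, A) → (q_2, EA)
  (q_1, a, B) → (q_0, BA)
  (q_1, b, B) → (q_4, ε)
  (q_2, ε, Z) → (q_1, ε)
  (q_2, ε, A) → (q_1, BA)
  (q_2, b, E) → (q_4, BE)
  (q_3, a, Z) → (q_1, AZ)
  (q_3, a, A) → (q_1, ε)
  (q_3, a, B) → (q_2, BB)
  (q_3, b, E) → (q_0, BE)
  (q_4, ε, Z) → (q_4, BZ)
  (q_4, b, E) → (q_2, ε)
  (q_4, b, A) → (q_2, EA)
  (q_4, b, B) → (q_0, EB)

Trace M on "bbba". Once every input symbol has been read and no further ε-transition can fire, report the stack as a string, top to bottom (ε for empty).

BEAZ

(q_0, bbba, Z)
  read b, top Z: go to q_2, push EAZ → (q_2, bba, EAZ)
  read b, top E: go to q_4, push BE → (q_4, ba, BEAZ)
  read b, top B: go to q_0, push EB → (q_0, a, EBEAZ)
  read a, top E: go to q_2, push ε → (q_2, ε, BEAZ)
All input consumed in state q_2 with stack BEAZ.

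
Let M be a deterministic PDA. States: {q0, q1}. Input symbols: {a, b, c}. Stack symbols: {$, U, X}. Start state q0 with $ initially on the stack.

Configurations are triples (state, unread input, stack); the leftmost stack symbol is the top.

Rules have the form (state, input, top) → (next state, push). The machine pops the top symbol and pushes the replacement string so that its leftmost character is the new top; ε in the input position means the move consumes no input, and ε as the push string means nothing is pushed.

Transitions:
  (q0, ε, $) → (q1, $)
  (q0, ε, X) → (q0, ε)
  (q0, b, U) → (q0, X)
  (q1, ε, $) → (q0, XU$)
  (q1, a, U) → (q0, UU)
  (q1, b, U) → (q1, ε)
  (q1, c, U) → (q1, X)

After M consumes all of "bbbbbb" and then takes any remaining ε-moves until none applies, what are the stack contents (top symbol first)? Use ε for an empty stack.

(q0, bbbbbb, $)
  ε-move, top $: go to q1, push $ → (q1, bbbbbb, $)
  ε-move, top $: go to q0, push XU$ → (q0, bbbbbb, XU$)
  ε-move, top X: go to q0, push ε → (q0, bbbbbb, U$)
  read b, top U: go to q0, push X → (q0, bbbbb, X$)
  ε-move, top X: go to q0, push ε → (q0, bbbbb, $)
  ε-move, top $: go to q1, push $ → (q1, bbbbb, $)
  ε-move, top $: go to q0, push XU$ → (q0, bbbbb, XU$)
  ε-move, top X: go to q0, push ε → (q0, bbbbb, U$)
  read b, top U: go to q0, push X → (q0, bbbb, X$)
  ε-move, top X: go to q0, push ε → (q0, bbbb, $)
  ε-move, top $: go to q1, push $ → (q1, bbbb, $)
  ε-move, top $: go to q0, push XU$ → (q0, bbbb, XU$)
  ε-move, top X: go to q0, push ε → (q0, bbbb, U$)
  read b, top U: go to q0, push X → (q0, bbb, X$)
  ε-move, top X: go to q0, push ε → (q0, bbb, $)
  ε-move, top $: go to q1, push $ → (q1, bbb, $)
  ε-move, top $: go to q0, push XU$ → (q0, bbb, XU$)
  ε-move, top X: go to q0, push ε → (q0, bbb, U$)
  read b, top U: go to q0, push X → (q0, bb, X$)
  ε-move, top X: go to q0, push ε → (q0, bb, $)
  ε-move, top $: go to q1, push $ → (q1, bb, $)
  ε-move, top $: go to q0, push XU$ → (q0, bb, XU$)
  ε-move, top X: go to q0, push ε → (q0, bb, U$)
  read b, top U: go to q0, push X → (q0, b, X$)
  ε-move, top X: go to q0, push ε → (q0, b, $)
  ε-move, top $: go to q1, push $ → (q1, b, $)
  ε-move, top $: go to q0, push XU$ → (q0, b, XU$)
  ε-move, top X: go to q0, push ε → (q0, b, U$)
  read b, top U: go to q0, push X → (q0, ε, X$)
  ε-move, top X: go to q0, push ε → (q0, ε, $)
  ε-move, top $: go to q1, push $ → (q1, ε, $)
  ε-move, top $: go to q0, push XU$ → (q0, ε, XU$)
  ε-move, top X: go to q0, push ε → (q0, ε, U$)
All input consumed in state q0 with stack U$.

U$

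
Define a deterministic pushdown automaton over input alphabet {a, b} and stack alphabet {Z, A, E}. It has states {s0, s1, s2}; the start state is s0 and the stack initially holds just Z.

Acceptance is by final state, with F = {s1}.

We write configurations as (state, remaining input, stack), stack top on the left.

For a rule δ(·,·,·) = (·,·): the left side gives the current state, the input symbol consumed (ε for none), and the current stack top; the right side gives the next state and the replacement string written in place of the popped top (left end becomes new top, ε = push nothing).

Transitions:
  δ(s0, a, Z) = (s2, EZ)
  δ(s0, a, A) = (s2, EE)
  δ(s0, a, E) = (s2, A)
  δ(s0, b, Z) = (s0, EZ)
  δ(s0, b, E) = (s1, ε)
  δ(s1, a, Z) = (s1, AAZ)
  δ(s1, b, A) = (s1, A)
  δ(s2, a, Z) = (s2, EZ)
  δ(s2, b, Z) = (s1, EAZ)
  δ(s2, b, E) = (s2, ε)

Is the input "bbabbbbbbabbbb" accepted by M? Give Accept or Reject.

Reject

(s0, bbabbbbbbabbbb, Z) ⊢ (s0, babbbbbbabbbb, EZ) ⊢ (s1, abbbbbbabbbb, Z) ⊢ (s1, bbbbbbabbbb, AAZ) ⊢ (s1, bbbbbabbbb, AAZ) ⊢ (s1, bbbbabbbb, AAZ) ⊢ (s1, bbbabbbb, AAZ) ⊢ (s1, bbabbbb, AAZ) ⊢ (s1, babbbb, AAZ) ⊢ (s1, abbbb, AAZ)
No transition applies at (s1, abbbb, AAZ); input not fully consumed.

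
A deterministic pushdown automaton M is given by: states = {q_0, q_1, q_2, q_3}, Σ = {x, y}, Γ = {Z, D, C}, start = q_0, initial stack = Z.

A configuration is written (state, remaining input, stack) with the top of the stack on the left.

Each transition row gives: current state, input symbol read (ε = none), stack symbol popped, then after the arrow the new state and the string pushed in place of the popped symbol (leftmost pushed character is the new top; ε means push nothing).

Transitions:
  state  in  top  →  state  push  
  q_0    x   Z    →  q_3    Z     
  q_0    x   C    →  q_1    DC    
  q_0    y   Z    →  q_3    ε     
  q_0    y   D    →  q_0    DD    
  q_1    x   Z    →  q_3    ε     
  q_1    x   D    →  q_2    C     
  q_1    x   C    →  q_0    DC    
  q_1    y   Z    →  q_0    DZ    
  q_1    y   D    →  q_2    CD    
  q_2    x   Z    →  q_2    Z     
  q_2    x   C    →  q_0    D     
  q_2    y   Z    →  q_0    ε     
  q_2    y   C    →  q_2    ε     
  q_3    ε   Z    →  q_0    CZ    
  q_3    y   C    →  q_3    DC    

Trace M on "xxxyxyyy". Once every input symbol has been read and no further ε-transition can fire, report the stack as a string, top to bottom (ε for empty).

(q_0, xxxyxyyy, Z)
  read x, top Z: go to q_3, push Z → (q_3, xxyxyyy, Z)
  ε-move, top Z: go to q_0, push CZ → (q_0, xxyxyyy, CZ)
  read x, top C: go to q_1, push DC → (q_1, xyxyyy, DCZ)
  read x, top D: go to q_2, push C → (q_2, yxyyy, CCZ)
  read y, top C: go to q_2, push ε → (q_2, xyyy, CZ)
  read x, top C: go to q_0, push D → (q_0, yyy, DZ)
  read y, top D: go to q_0, push DD → (q_0, yy, DDZ)
  read y, top D: go to q_0, push DD → (q_0, y, DDDZ)
  read y, top D: go to q_0, push DD → (q_0, ε, DDDDZ)
All input consumed in state q_0 with stack DDDDZ.

DDDDZ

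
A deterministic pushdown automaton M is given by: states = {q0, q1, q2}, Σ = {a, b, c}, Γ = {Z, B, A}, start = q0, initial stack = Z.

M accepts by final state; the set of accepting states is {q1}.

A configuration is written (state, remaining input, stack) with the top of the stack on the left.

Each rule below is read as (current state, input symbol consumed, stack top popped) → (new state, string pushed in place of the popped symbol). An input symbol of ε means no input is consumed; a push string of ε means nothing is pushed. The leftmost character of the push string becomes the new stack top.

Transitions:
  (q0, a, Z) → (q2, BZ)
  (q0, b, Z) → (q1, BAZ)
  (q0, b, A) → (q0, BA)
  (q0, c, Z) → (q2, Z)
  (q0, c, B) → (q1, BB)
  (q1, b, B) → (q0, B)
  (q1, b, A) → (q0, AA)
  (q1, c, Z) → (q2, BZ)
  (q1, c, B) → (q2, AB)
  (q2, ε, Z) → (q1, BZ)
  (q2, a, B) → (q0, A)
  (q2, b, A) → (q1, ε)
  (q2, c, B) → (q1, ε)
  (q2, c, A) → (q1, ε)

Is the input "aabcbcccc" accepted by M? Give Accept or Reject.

Reject

(q0, aabcbcccc, Z)
  read a, top Z: go to q2, push BZ → (q2, abcbcccc, BZ)
  read a, top B: go to q0, push A → (q0, bcbcccc, AZ)
  read b, top A: go to q0, push BA → (q0, cbcccc, BAZ)
  read c, top B: go to q1, push BB → (q1, bcccc, BBAZ)
  read b, top B: go to q0, push B → (q0, cccc, BBAZ)
  read c, top B: go to q1, push BB → (q1, ccc, BBBAZ)
  read c, top B: go to q2, push AB → (q2, cc, ABBBAZ)
  read c, top A: go to q1, push ε → (q1, c, BBBAZ)
  read c, top B: go to q2, push AB → (q2, ε, ABBBAZ)
All input consumed; state q2 ∉ F and no further ε-move applies.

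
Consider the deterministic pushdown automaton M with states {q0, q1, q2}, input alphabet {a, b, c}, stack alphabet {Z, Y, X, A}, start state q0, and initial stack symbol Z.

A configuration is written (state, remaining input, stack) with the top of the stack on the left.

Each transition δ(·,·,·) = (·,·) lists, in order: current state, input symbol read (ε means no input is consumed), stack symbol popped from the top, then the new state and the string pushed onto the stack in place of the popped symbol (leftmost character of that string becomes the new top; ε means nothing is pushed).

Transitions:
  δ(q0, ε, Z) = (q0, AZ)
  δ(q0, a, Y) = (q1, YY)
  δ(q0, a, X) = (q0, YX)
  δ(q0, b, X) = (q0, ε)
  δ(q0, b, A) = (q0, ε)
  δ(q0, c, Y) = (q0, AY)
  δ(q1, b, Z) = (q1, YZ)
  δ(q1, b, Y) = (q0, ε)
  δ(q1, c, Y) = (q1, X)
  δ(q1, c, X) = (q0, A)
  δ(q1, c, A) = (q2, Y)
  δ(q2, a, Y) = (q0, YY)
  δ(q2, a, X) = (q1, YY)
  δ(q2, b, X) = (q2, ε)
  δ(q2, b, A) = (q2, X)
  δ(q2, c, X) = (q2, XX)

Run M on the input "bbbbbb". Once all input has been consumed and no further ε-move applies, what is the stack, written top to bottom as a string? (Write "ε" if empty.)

AZ

(q0, bbbbbb, Z) ⊢ (q0, bbbbbb, AZ) ⊢ (q0, bbbbb, Z) ⊢ (q0, bbbbb, AZ) ⊢ (q0, bbbb, Z) ⊢ (q0, bbbb, AZ) ⊢ (q0, bbb, Z) ⊢ (q0, bbb, AZ) ⊢ (q0, bb, Z) ⊢ (q0, bb, AZ) ⊢ (q0, b, Z) ⊢ (q0, b, AZ) ⊢ (q0, ε, Z) ⊢ (q0, ε, AZ)
All input consumed in state q0 with stack AZ.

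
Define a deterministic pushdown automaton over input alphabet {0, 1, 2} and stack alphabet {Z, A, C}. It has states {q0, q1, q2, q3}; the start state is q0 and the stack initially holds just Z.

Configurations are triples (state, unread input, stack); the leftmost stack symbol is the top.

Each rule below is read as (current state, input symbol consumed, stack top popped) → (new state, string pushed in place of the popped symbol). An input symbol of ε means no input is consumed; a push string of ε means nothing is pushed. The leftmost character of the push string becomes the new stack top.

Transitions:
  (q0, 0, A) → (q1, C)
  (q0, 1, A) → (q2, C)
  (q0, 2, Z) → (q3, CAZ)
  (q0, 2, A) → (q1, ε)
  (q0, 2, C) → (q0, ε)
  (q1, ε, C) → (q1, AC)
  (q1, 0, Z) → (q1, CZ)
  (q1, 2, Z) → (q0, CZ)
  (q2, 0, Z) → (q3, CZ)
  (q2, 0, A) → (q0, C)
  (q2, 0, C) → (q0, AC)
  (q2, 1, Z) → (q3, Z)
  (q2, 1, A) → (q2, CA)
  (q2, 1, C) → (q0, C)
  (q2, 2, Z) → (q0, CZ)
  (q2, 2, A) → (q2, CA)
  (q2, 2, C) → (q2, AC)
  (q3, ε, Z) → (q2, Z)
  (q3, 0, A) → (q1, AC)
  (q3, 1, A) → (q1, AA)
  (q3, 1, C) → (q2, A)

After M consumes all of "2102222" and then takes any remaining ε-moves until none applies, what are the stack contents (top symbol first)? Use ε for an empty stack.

Z

(q0, 2102222, Z)
  read 2, top Z: go to q3, push CAZ → (q3, 102222, CAZ)
  read 1, top C: go to q2, push A → (q2, 02222, AAZ)
  read 0, top A: go to q0, push C → (q0, 2222, CAZ)
  read 2, top C: go to q0, push ε → (q0, 222, AZ)
  read 2, top A: go to q1, push ε → (q1, 22, Z)
  read 2, top Z: go to q0, push CZ → (q0, 2, CZ)
  read 2, top C: go to q0, push ε → (q0, ε, Z)
All input consumed in state q0 with stack Z.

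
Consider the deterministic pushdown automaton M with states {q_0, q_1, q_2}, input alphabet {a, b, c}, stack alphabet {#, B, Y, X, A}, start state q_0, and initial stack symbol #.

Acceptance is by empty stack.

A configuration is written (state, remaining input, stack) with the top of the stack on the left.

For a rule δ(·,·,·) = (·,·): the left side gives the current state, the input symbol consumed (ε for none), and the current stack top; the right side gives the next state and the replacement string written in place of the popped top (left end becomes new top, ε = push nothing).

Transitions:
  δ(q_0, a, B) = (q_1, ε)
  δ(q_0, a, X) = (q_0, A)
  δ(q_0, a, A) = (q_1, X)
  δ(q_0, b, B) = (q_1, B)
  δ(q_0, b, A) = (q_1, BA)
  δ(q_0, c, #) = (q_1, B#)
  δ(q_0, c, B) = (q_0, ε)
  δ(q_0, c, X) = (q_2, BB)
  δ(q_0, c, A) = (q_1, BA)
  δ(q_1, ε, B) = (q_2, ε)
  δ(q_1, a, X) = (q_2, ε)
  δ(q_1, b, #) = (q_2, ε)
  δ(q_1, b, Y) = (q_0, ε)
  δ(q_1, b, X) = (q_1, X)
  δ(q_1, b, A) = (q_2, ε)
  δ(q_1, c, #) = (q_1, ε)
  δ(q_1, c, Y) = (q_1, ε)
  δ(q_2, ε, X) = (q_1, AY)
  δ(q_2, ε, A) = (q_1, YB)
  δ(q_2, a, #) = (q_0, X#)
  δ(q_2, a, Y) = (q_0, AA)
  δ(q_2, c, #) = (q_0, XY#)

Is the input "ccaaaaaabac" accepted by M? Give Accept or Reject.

Accept

(q_0, ccaaaaaabac, #)
  read c, top #: go to q_1, push B# → (q_1, caaaaaabac, B#)
  ε-move, top B: go to q_2, push ε → (q_2, caaaaaabac, #)
  read c, top #: go to q_0, push XY# → (q_0, aaaaaabac, XY#)
  read a, top X: go to q_0, push A → (q_0, aaaaabac, AY#)
  read a, top A: go to q_1, push X → (q_1, aaaabac, XY#)
  read a, top X: go to q_2, push ε → (q_2, aaabac, Y#)
  read a, top Y: go to q_0, push AA → (q_0, aabac, AA#)
  read a, top A: go to q_1, push X → (q_1, abac, XA#)
  read a, top X: go to q_2, push ε → (q_2, bac, A#)
  ε-move, top A: go to q_1, push YB → (q_1, bac, YB#)
  read b, top Y: go to q_0, push ε → (q_0, ac, B#)
  read a, top B: go to q_1, push ε → (q_1, c, #)
  read c, top #: go to q_1, push ε → (q_1, ε, ε)
All input consumed and the stack is empty.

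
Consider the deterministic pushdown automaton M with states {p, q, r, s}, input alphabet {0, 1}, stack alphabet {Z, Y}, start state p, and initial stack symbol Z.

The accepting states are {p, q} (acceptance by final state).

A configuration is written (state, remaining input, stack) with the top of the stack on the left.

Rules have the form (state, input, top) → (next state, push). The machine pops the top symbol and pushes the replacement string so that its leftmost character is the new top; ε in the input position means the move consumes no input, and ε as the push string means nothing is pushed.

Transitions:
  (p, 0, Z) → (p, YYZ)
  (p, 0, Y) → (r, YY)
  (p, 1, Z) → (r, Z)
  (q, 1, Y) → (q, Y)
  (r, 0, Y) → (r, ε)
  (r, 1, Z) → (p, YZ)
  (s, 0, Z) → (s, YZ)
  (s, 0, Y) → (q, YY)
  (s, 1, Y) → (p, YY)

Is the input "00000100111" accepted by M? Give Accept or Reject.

Reject

(p, 00000100111, Z) ⊢ (p, 0000100111, YYZ) ⊢ (r, 000100111, YYYZ) ⊢ (r, 00100111, YYZ) ⊢ (r, 0100111, YZ) ⊢ (r, 100111, Z) ⊢ (p, 00111, YZ) ⊢ (r, 0111, YYZ) ⊢ (r, 111, YZ)
No transition applies at (r, 111, YZ); input not fully consumed.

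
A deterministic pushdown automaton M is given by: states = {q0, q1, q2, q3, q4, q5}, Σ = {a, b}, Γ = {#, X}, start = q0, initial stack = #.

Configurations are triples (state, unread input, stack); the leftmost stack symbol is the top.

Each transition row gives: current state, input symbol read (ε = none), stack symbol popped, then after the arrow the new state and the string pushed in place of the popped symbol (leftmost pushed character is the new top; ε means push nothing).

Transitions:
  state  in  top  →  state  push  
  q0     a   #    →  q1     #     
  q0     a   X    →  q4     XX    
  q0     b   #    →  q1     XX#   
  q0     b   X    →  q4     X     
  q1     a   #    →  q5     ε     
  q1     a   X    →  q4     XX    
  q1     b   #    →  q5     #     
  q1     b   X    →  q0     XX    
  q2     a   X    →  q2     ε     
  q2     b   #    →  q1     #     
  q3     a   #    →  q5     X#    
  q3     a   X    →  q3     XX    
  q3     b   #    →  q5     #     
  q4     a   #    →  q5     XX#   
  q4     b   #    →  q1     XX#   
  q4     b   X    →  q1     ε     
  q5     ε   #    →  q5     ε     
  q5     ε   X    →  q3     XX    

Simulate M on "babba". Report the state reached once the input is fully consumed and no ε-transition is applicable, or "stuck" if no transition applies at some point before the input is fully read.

q4

(q0, babba, #)
  read b, top #: go to q1, push XX# → (q1, abba, XX#)
  read a, top X: go to q4, push XX → (q4, bba, XXX#)
  read b, top X: go to q1, push ε → (q1, ba, XX#)
  read b, top X: go to q0, push XX → (q0, a, XXX#)
  read a, top X: go to q4, push XX → (q4, ε, XXXX#)
All input consumed; M is in state q4.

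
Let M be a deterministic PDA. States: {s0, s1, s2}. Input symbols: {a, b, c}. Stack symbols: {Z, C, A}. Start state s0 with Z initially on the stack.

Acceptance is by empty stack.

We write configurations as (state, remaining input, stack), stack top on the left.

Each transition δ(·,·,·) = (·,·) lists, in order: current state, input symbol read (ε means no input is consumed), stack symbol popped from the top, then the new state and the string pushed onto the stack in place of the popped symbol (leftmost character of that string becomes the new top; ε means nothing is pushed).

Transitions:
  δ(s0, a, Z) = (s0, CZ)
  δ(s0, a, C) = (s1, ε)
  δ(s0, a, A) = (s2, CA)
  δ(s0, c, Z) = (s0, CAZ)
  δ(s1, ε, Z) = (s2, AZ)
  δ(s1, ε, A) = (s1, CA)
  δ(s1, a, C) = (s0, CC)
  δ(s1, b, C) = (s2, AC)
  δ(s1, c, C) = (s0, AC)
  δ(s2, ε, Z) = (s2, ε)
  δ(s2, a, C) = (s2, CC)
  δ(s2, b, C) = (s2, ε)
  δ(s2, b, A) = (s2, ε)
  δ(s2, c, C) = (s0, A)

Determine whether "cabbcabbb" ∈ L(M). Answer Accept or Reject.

Accept

(s0, cabbcabbb, Z) ⊢ (s0, abbcabbb, CAZ) ⊢ (s1, bbcabbb, AZ) ⊢ (s1, bbcabbb, CAZ) ⊢ (s2, bcabbb, ACAZ) ⊢ (s2, cabbb, CAZ) ⊢ (s0, abbb, AAZ) ⊢ (s2, bbb, CAAZ) ⊢ (s2, bb, AAZ) ⊢ (s2, b, AZ) ⊢ (s2, ε, Z) ⊢ (s2, ε, ε)
All input consumed and the stack is empty.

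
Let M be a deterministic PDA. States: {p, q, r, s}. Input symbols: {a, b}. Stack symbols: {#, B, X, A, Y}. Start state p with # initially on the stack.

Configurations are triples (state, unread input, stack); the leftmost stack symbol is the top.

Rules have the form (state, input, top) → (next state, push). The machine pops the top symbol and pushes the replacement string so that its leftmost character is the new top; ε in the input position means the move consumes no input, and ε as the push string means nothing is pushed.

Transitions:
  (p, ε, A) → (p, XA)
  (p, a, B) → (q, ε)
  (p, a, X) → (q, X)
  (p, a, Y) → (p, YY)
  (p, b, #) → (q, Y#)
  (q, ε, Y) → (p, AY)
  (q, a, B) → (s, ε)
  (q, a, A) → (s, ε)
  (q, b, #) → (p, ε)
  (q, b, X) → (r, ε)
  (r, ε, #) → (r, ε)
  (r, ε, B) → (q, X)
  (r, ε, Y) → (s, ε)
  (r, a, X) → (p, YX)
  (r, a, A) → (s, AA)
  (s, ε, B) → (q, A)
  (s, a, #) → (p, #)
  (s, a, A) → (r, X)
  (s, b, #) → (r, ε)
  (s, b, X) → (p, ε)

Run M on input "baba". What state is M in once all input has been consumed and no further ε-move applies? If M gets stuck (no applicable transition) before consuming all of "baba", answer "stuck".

s

(p, baba, #)
  read b, top #: go to q, push Y# → (q, aba, Y#)
  ε-move, top Y: go to p, push AY → (p, aba, AY#)
  ε-move, top A: go to p, push XA → (p, aba, XAY#)
  read a, top X: go to q, push X → (q, ba, XAY#)
  read b, top X: go to r, push ε → (r, a, AY#)
  read a, top A: go to s, push AA → (s, ε, AAY#)
All input consumed; M is in state s.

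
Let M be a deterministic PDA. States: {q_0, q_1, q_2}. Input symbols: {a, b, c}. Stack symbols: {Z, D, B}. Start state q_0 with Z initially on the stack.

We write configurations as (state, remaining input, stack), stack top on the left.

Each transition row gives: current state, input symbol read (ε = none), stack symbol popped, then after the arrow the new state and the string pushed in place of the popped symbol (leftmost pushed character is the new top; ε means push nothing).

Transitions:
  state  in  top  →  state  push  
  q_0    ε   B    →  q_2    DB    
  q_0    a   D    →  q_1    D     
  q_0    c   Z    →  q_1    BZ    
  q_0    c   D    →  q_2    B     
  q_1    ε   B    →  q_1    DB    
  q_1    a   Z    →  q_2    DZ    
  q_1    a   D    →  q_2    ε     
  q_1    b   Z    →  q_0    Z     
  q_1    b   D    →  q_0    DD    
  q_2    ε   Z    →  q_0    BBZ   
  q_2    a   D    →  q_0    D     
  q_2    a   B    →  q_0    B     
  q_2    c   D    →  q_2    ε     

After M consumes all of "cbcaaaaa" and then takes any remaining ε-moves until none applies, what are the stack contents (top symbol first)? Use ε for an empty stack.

(q_0, cbcaaaaa, Z)
  read c, top Z: go to q_1, push BZ → (q_1, bcaaaaa, BZ)
  ε-move, top B: go to q_1, push DB → (q_1, bcaaaaa, DBZ)
  read b, top D: go to q_0, push DD → (q_0, caaaaa, DDBZ)
  read c, top D: go to q_2, push B → (q_2, aaaaa, BDBZ)
  read a, top B: go to q_0, push B → (q_0, aaaa, BDBZ)
  ε-move, top B: go to q_2, push DB → (q_2, aaaa, DBDBZ)
  read a, top D: go to q_0, push D → (q_0, aaa, DBDBZ)
  read a, top D: go to q_1, push D → (q_1, aa, DBDBZ)
  read a, top D: go to q_2, push ε → (q_2, a, BDBZ)
  read a, top B: go to q_0, push B → (q_0, ε, BDBZ)
  ε-move, top B: go to q_2, push DB → (q_2, ε, DBDBZ)
All input consumed in state q_2 with stack DBDBZ.

DBDBZ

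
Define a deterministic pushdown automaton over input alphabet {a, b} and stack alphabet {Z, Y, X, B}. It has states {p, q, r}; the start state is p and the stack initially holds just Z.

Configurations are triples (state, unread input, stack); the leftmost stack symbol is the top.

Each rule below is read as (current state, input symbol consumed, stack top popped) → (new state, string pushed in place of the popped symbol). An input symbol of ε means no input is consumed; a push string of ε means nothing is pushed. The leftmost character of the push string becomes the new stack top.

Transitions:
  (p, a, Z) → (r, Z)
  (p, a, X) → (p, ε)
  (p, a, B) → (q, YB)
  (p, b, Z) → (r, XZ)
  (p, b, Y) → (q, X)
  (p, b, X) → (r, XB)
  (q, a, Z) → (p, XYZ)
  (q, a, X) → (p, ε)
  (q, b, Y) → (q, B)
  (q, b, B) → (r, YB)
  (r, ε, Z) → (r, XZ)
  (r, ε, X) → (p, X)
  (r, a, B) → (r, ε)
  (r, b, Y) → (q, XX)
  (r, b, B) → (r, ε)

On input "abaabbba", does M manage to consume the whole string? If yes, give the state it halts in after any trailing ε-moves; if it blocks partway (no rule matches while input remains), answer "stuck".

(p, abaabbba, Z) ⊢ (r, baabbba, Z) ⊢ (r, baabbba, XZ) ⊢ (p, baabbba, XZ) ⊢ (r, aabbba, XBZ) ⊢ (p, aabbba, XBZ) ⊢ (p, abbba, BZ) ⊢ (q, bbba, YBZ) ⊢ (q, bba, BBZ) ⊢ (r, ba, YBBZ) ⊢ (q, a, XXBBZ) ⊢ (p, ε, XBBZ)
All input consumed; M is in state p.

p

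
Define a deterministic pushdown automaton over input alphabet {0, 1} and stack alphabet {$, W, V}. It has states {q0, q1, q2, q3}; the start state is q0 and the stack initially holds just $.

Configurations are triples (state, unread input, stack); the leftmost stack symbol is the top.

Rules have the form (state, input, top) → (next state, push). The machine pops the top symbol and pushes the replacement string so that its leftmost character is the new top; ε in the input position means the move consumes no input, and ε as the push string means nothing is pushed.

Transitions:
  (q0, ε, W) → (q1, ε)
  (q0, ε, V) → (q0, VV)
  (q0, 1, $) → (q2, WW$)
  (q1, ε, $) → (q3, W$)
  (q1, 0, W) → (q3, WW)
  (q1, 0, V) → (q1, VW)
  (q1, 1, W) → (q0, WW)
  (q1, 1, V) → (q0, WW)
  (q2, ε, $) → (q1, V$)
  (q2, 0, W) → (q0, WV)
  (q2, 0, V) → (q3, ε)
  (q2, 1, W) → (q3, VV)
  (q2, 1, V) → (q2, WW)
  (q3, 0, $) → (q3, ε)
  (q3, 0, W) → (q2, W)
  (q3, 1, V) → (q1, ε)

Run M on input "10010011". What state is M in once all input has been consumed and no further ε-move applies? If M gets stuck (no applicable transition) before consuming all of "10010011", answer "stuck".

q1

(q0, 10010011, $)
  read 1, top $: go to q2, push WW$ → (q2, 0010011, WW$)
  read 0, top W: go to q0, push WV → (q0, 010011, WVW$)
  ε-move, top W: go to q1, push ε → (q1, 010011, VW$)
  read 0, top V: go to q1, push VW → (q1, 10011, VWW$)
  read 1, top V: go to q0, push WW → (q0, 0011, WWWW$)
  ε-move, top W: go to q1, push ε → (q1, 0011, WWW$)
  read 0, top W: go to q3, push WW → (q3, 011, WWWW$)
  read 0, top W: go to q2, push W → (q2, 11, WWWW$)
  read 1, top W: go to q3, push VV → (q3, 1, VVWWW$)
  read 1, top V: go to q1, push ε → (q1, ε, VWWW$)
All input consumed; M is in state q1.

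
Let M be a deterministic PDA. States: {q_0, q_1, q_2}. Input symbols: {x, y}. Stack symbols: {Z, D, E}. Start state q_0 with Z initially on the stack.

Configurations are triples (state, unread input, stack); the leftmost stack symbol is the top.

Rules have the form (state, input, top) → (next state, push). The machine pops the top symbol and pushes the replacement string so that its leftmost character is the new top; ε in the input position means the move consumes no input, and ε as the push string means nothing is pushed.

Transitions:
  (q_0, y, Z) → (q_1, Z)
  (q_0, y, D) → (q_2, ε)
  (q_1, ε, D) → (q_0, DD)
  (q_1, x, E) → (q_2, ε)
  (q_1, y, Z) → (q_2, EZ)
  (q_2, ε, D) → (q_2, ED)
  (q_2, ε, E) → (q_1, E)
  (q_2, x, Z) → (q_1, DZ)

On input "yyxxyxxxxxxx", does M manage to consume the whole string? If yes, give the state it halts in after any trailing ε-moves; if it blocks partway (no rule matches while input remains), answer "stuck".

(q_0, yyxxyxxxxxxx, Z) ⊢ (q_1, yxxyxxxxxxx, Z) ⊢ (q_2, xxyxxxxxxx, EZ) ⊢ (q_1, xxyxxxxxxx, EZ) ⊢ (q_2, xyxxxxxxx, Z) ⊢ (q_1, yxxxxxxx, DZ) ⊢ (q_0, yxxxxxxx, DDZ) ⊢ (q_2, xxxxxxx, DZ) ⊢ (q_2, xxxxxxx, EDZ) ⊢ (q_1, xxxxxxx, EDZ) ⊢ (q_2, xxxxxx, DZ) ⊢ (q_2, xxxxxx, EDZ) ⊢ (q_1, xxxxxx, EDZ) ⊢ (q_2, xxxxx, DZ) ⊢ (q_2, xxxxx, EDZ) ⊢ (q_1, xxxxx, EDZ) ⊢ (q_2, xxxx, DZ) ⊢ (q_2, xxxx, EDZ) ⊢ (q_1, xxxx, EDZ) ⊢ (q_2, xxx, DZ) ⊢ (q_2, xxx, EDZ) ⊢ (q_1, xxx, EDZ) ⊢ (q_2, xx, DZ) ⊢ (q_2, xx, EDZ) ⊢ (q_1, xx, EDZ) ⊢ (q_2, x, DZ) ⊢ (q_2, x, EDZ) ⊢ (q_1, x, EDZ) ⊢ (q_2, ε, DZ) ⊢ (q_2, ε, EDZ) ⊢ (q_1, ε, EDZ)
All input consumed; M is in state q_1.

q_1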